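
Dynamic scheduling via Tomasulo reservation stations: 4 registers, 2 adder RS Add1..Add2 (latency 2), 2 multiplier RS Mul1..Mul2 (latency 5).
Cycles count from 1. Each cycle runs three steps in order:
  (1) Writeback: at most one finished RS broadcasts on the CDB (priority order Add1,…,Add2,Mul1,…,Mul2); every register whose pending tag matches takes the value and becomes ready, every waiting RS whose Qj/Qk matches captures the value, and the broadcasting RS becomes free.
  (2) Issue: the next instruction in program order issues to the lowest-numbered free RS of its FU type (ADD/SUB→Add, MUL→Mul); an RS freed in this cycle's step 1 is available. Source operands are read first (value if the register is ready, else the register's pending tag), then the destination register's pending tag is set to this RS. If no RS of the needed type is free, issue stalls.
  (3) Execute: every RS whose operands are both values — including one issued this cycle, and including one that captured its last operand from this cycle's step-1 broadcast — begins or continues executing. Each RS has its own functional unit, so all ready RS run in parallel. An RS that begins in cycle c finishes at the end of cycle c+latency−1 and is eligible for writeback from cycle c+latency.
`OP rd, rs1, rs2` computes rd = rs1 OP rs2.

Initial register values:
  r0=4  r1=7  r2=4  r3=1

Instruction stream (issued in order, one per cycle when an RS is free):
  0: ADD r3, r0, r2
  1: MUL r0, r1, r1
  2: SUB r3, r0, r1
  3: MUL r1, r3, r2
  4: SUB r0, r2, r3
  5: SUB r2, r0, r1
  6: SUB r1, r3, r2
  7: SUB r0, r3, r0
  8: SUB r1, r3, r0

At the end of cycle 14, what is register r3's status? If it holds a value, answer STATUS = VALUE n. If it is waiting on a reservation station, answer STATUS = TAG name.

STATUS = VALUE 42

cycle 1: issue ADD r3<-Add1 // r0:4,r1:7,r2:4,r3:Add1
cycle 2: issue MUL r0<-Mul1 // r0:Mul1,r1:7,r2:4,r3:Add1
cycle 3: CDB Add1=8; issue SUB r3<-Add1 // r0:Mul1,r1:7,r2:4,r3:Add1
cycle 4: issue MUL r1<-Mul2 // r0:Mul1,r1:Mul2,r2:4,r3:Add1
cycle 5: issue SUB r0<-Add2 // r0:Add2,r1:Mul2,r2:4,r3:Add1
cycle 6: stall // r0:Add2,r1:Mul2,r2:4,r3:Add1
cycle 7: CDB Mul1=49; stall // r0:Add2,r1:Mul2,r2:4,r3:Add1
cycle 8: stall // r0:Add2,r1:Mul2,r2:4,r3:Add1
cycle 9: CDB Add1=42; issue SUB r2<-Add1 // r0:Add2,r1:Mul2,r2:Add1,r3:42
cycle 10: stall // r0:Add2,r1:Mul2,r2:Add1,r3:42
cycle 11: CDB Add2=-38; issue SUB r1<-Add2 // r0:-38,r1:Add2,r2:Add1,r3:42
cycle 12: stall // r0:-38,r1:Add2,r2:Add1,r3:42
cycle 13: stall // r0:-38,r1:Add2,r2:Add1,r3:42
cycle 14: CDB Mul2=168; stall // r0:-38,r1:Add2,r2:Add1,r3:42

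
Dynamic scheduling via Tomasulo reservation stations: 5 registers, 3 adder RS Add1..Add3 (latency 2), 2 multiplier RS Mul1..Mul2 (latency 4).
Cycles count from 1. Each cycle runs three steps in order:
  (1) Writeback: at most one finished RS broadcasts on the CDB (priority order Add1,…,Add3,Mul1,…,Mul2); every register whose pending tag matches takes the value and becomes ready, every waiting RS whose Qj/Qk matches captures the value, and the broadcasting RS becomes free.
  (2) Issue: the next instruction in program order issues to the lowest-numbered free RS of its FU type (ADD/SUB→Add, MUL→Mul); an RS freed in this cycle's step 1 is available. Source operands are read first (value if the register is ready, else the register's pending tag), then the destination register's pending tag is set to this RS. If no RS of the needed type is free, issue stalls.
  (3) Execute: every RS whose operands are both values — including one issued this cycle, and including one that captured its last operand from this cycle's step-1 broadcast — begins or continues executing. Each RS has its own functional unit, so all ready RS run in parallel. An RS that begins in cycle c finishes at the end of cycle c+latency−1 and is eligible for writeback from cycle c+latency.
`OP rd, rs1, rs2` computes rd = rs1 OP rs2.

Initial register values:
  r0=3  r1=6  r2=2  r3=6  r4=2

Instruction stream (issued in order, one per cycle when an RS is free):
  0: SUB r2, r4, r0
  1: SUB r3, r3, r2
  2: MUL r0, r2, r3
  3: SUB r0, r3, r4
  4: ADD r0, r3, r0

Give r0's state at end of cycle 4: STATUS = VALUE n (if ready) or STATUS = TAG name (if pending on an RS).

c1: issue SUB r2<-Add1 | r0:3,r1:6,r2:Add1,r3:6,r4:2
c2: issue SUB r3<-Add2 | r0:3,r1:6,r2:Add1,r3:Add2,r4:2
c3: CDB Add1=-1; issue MUL r0<-Mul1 | r0:Mul1,r1:6,r2:-1,r3:Add2,r4:2
c4: issue SUB r0<-Add1 | r0:Add1,r1:6,r2:-1,r3:Add2,r4:2

STATUS = TAG Add1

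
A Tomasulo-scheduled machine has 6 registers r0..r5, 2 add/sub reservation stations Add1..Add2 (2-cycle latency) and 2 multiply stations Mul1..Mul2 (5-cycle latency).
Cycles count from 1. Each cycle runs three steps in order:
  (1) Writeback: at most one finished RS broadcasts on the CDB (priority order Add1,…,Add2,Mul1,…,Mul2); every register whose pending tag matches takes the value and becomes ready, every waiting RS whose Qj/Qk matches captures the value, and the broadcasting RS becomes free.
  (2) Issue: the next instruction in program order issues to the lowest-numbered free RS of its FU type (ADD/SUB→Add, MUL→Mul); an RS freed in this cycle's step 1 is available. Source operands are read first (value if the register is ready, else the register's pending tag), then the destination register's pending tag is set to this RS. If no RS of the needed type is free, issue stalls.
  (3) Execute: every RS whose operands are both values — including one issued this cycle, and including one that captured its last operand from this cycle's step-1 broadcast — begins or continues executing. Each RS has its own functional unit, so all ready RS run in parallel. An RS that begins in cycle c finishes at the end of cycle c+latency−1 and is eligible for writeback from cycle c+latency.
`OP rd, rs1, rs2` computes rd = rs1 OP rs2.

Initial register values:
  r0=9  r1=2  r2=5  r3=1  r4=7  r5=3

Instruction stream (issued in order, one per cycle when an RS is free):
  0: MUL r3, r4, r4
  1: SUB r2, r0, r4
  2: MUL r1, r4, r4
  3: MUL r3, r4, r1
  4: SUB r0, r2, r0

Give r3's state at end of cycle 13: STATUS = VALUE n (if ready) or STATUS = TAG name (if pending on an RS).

  c1: issue MUL r3<-Mul1  regs: r0:9,r1:2,r2:5,r3:Mul1,r4:7,r5:3
  c2: issue SUB r2<-Add1  regs: r0:9,r1:2,r2:Add1,r3:Mul1,r4:7,r5:3
  c3: issue MUL r1<-Mul2  regs: r0:9,r1:Mul2,r2:Add1,r3:Mul1,r4:7,r5:3
  c4: CDB Add1=2; stall  regs: r0:9,r1:Mul2,r2:2,r3:Mul1,r4:7,r5:3
  c5: stall  regs: r0:9,r1:Mul2,r2:2,r3:Mul1,r4:7,r5:3
  c6: CDB Mul1=49; issue MUL r3<-Mul1  regs: r0:9,r1:Mul2,r2:2,r3:Mul1,r4:7,r5:3
  c7: issue SUB r0<-Add1  regs: r0:Add1,r1:Mul2,r2:2,r3:Mul1,r4:7,r5:3
  c8: CDB Mul2=49  regs: r0:Add1,r1:49,r2:2,r3:Mul1,r4:7,r5:3
  c9: CDB Add1=-7  regs: r0:-7,r1:49,r2:2,r3:Mul1,r4:7,r5:3
  c10: -  regs: r0:-7,r1:49,r2:2,r3:Mul1,r4:7,r5:3
  c11: -  regs: r0:-7,r1:49,r2:2,r3:Mul1,r4:7,r5:3
  c12: -  regs: r0:-7,r1:49,r2:2,r3:Mul1,r4:7,r5:3
  c13: CDB Mul1=343  regs: r0:-7,r1:49,r2:2,r3:343,r4:7,r5:3

STATUS = VALUE 343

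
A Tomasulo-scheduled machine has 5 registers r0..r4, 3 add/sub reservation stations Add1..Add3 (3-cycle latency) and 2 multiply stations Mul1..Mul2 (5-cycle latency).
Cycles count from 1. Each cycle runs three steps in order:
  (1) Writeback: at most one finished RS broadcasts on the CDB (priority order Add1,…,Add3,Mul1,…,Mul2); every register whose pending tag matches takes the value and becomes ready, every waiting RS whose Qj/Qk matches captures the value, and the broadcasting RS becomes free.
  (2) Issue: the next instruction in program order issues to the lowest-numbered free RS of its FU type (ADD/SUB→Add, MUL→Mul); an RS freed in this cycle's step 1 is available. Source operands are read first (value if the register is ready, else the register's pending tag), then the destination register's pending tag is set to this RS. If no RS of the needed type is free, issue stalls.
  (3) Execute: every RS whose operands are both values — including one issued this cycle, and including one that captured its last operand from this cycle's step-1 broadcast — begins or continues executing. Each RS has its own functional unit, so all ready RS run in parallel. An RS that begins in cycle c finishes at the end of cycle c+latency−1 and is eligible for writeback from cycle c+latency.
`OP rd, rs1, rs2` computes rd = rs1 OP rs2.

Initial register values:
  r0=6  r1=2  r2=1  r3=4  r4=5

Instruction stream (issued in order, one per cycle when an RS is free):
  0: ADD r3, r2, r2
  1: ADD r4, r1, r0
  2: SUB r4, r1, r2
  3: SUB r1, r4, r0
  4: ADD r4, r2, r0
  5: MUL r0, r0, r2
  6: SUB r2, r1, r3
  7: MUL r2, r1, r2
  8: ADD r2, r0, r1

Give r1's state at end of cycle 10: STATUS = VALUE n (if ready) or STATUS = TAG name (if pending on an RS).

STATUS = VALUE -5

cycle 1: issue ADD r3<-Add1 // r0:6,r1:2,r2:1,r3:Add1,r4:5
cycle 2: issue ADD r4<-Add2 // r0:6,r1:2,r2:1,r3:Add1,r4:Add2
cycle 3: issue SUB r4<-Add3 // r0:6,r1:2,r2:1,r3:Add1,r4:Add3
cycle 4: CDB Add1=2; issue SUB r1<-Add1 // r0:6,r1:Add1,r2:1,r3:2,r4:Add3
cycle 5: CDB Add2=8; issue ADD r4<-Add2 // r0:6,r1:Add1,r2:1,r3:2,r4:Add2
cycle 6: CDB Add3=1; issue MUL r0<-Mul1 // r0:Mul1,r1:Add1,r2:1,r3:2,r4:Add2
cycle 7: issue SUB r2<-Add3 // r0:Mul1,r1:Add1,r2:Add3,r3:2,r4:Add2
cycle 8: CDB Add2=7; issue MUL r2<-Mul2 // r0:Mul1,r1:Add1,r2:Mul2,r3:2,r4:7
cycle 9: CDB Add1=-5; issue ADD r2<-Add1 // r0:Mul1,r1:-5,r2:Add1,r3:2,r4:7
cycle 10: - // r0:Mul1,r1:-5,r2:Add1,r3:2,r4:7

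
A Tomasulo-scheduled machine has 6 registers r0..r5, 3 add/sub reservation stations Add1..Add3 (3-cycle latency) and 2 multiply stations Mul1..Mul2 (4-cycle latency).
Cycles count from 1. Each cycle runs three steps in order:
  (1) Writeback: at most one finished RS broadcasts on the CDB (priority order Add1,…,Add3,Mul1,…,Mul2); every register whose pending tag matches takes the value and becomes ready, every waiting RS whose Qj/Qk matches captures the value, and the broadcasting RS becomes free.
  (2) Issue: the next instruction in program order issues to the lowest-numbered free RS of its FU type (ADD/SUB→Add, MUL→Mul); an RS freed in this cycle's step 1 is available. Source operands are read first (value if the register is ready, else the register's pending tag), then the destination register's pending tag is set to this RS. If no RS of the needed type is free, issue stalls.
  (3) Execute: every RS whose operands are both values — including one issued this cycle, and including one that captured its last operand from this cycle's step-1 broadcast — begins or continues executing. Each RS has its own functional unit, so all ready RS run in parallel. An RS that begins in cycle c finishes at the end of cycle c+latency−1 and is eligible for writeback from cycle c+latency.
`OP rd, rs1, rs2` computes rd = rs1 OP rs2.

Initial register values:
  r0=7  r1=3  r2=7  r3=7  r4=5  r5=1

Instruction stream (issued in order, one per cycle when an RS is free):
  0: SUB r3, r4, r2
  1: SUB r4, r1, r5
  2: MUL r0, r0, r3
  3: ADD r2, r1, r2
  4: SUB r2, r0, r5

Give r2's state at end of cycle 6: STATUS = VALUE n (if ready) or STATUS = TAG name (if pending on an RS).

cycle 1: issue SUB r3<-Add1 // r0:7,r1:3,r2:7,r3:Add1,r4:5,r5:1
cycle 2: issue SUB r4<-Add2 // r0:7,r1:3,r2:7,r3:Add1,r4:Add2,r5:1
cycle 3: issue MUL r0<-Mul1 // r0:Mul1,r1:3,r2:7,r3:Add1,r4:Add2,r5:1
cycle 4: CDB Add1=-2; issue ADD r2<-Add1 // r0:Mul1,r1:3,r2:Add1,r3:-2,r4:Add2,r5:1
cycle 5: CDB Add2=2; issue SUB r2<-Add2 // r0:Mul1,r1:3,r2:Add2,r3:-2,r4:2,r5:1
cycle 6: - // r0:Mul1,r1:3,r2:Add2,r3:-2,r4:2,r5:1

STATUS = TAG Add2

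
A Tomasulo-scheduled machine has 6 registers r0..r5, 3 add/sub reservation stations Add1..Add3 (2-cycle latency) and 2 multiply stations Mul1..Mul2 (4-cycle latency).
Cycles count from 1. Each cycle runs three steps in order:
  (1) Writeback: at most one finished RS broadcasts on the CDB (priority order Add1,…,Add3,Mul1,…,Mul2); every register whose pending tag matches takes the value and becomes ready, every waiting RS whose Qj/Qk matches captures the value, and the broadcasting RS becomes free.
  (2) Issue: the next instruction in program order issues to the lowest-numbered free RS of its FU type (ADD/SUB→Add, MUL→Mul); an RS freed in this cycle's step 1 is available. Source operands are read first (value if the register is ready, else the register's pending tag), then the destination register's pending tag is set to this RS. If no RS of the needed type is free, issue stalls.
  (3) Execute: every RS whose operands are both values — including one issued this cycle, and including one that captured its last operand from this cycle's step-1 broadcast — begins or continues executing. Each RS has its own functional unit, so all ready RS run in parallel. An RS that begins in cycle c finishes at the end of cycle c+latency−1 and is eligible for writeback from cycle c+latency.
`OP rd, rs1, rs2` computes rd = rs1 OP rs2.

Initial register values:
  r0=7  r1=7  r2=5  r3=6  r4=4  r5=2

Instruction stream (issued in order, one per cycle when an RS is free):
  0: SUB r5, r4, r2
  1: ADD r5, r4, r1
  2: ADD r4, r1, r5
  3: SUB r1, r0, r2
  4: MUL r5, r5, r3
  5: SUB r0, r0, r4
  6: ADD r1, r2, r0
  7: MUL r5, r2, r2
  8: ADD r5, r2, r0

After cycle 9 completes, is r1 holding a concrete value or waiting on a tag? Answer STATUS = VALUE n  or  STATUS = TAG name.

STATUS = TAG Add2

  c1: issue SUB r5<-Add1  regs: r0:7,r1:7,r2:5,r3:6,r4:4,r5:Add1
  c2: issue ADD r5<-Add2  regs: r0:7,r1:7,r2:5,r3:6,r4:4,r5:Add2
  c3: CDB Add1=-1; issue ADD r4<-Add1  regs: r0:7,r1:7,r2:5,r3:6,r4:Add1,r5:Add2
  c4: CDB Add2=11; issue SUB r1<-Add2  regs: r0:7,r1:Add2,r2:5,r3:6,r4:Add1,r5:11
  c5: issue MUL r5<-Mul1  regs: r0:7,r1:Add2,r2:5,r3:6,r4:Add1,r5:Mul1
  c6: CDB Add1=18; issue SUB r0<-Add1  regs: r0:Add1,r1:Add2,r2:5,r3:6,r4:18,r5:Mul1
  c7: CDB Add2=2; issue ADD r1<-Add2  regs: r0:Add1,r1:Add2,r2:5,r3:6,r4:18,r5:Mul1
  c8: CDB Add1=-11; issue MUL r5<-Mul2  regs: r0:-11,r1:Add2,r2:5,r3:6,r4:18,r5:Mul2
  c9: CDB Mul1=66; issue ADD r5<-Add1  regs: r0:-11,r1:Add2,r2:5,r3:6,r4:18,r5:Add1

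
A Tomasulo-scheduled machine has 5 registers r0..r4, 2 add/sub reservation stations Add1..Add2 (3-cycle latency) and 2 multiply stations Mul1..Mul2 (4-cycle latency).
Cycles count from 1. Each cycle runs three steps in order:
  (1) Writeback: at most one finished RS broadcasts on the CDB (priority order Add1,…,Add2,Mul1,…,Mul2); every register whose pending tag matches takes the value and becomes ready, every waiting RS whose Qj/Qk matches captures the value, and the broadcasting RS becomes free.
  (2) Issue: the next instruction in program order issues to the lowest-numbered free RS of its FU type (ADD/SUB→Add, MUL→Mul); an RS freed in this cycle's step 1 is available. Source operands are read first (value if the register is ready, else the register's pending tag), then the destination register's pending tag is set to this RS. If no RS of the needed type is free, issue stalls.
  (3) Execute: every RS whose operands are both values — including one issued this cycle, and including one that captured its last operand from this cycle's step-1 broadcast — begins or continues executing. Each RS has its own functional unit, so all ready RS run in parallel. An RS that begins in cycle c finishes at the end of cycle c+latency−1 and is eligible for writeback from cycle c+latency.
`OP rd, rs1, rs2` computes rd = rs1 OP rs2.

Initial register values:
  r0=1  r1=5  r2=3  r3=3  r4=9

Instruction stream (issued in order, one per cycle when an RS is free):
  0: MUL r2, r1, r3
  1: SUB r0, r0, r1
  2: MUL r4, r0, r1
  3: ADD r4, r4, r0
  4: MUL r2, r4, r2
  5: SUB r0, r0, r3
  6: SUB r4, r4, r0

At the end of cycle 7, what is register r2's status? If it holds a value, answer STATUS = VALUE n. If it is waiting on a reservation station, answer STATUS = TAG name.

cycle 1: issue MUL r2<-Mul1 // r0:1,r1:5,r2:Mul1,r3:3,r4:9
cycle 2: issue SUB r0<-Add1 // r0:Add1,r1:5,r2:Mul1,r3:3,r4:9
cycle 3: issue MUL r4<-Mul2 // r0:Add1,r1:5,r2:Mul1,r3:3,r4:Mul2
cycle 4: issue ADD r4<-Add2 // r0:Add1,r1:5,r2:Mul1,r3:3,r4:Add2
cycle 5: CDB Add1=-4; stall // r0:-4,r1:5,r2:Mul1,r3:3,r4:Add2
cycle 6: CDB Mul1=15; issue MUL r2<-Mul1 // r0:-4,r1:5,r2:Mul1,r3:3,r4:Add2
cycle 7: issue SUB r0<-Add1 // r0:Add1,r1:5,r2:Mul1,r3:3,r4:Add2

STATUS = TAG Mul1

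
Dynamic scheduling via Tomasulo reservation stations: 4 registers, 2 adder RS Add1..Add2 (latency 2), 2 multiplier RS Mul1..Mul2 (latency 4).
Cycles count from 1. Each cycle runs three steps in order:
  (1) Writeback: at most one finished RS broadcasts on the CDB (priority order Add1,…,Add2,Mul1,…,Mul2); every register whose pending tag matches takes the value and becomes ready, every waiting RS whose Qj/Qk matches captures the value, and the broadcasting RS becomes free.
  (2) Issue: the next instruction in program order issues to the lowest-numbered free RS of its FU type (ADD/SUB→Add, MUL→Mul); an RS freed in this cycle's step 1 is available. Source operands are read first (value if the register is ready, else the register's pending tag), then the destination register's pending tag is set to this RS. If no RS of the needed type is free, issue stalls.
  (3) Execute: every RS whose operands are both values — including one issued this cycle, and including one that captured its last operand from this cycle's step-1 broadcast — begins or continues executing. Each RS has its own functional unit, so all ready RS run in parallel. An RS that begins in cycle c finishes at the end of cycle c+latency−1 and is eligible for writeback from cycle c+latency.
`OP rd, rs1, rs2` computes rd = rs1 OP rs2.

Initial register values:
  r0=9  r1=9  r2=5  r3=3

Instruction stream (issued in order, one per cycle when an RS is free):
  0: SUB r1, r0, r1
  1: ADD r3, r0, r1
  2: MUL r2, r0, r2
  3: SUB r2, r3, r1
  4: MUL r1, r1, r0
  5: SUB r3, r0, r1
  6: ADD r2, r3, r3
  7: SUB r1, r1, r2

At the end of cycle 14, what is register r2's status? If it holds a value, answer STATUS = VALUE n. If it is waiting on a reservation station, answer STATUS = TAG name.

  c1: issue SUB r1<-Add1  regs: r0:9,r1:Add1,r2:5,r3:3
  c2: issue ADD r3<-Add2  regs: r0:9,r1:Add1,r2:5,r3:Add2
  c3: CDB Add1=0; issue MUL r2<-Mul1  regs: r0:9,r1:0,r2:Mul1,r3:Add2
  c4: issue SUB r2<-Add1  regs: r0:9,r1:0,r2:Add1,r3:Add2
  c5: CDB Add2=9; issue MUL r1<-Mul2  regs: r0:9,r1:Mul2,r2:Add1,r3:9
  c6: issue SUB r3<-Add2  regs: r0:9,r1:Mul2,r2:Add1,r3:Add2
  c7: CDB Add1=9; issue ADD r2<-Add1  regs: r0:9,r1:Mul2,r2:Add1,r3:Add2
  c8: CDB Mul1=45; stall  regs: r0:9,r1:Mul2,r2:Add1,r3:Add2
  c9: CDB Mul2=0; stall  regs: r0:9,r1:0,r2:Add1,r3:Add2
  c10: stall  regs: r0:9,r1:0,r2:Add1,r3:Add2
  c11: CDB Add2=9; issue SUB r1<-Add2  regs: r0:9,r1:Add2,r2:Add1,r3:9
  c12: -  regs: r0:9,r1:Add2,r2:Add1,r3:9
  c13: CDB Add1=18  regs: r0:9,r1:Add2,r2:18,r3:9
  c14: -  regs: r0:9,r1:Add2,r2:18,r3:9

STATUS = VALUE 18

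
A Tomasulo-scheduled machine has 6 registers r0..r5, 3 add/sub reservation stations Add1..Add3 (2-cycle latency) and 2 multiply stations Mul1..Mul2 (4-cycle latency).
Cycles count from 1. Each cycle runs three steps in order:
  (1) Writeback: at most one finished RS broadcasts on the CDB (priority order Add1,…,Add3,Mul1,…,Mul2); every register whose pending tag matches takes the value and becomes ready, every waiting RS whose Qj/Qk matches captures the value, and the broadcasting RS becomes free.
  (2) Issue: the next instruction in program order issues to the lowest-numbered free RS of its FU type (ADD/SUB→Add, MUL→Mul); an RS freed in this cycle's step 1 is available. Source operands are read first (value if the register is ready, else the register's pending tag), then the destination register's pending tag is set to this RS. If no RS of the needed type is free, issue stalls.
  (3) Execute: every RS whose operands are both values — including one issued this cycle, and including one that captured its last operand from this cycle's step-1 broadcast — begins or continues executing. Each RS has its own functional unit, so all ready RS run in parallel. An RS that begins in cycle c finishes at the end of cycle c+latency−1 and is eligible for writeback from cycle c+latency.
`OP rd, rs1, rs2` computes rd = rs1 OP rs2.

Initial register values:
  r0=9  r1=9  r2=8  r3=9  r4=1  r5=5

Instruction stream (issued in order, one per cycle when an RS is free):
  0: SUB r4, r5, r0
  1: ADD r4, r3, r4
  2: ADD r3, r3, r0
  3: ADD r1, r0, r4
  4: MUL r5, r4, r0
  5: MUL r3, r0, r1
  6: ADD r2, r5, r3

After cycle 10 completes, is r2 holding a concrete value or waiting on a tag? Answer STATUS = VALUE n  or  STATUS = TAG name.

STATUS = TAG Add1

  c1: issue SUB r4<-Add1  regs: r0:9,r1:9,r2:8,r3:9,r4:Add1,r5:5
  c2: issue ADD r4<-Add2  regs: r0:9,r1:9,r2:8,r3:9,r4:Add2,r5:5
  c3: CDB Add1=-4; issue ADD r3<-Add1  regs: r0:9,r1:9,r2:8,r3:Add1,r4:Add2,r5:5
  c4: issue ADD r1<-Add3  regs: r0:9,r1:Add3,r2:8,r3:Add1,r4:Add2,r5:5
  c5: CDB Add1=18; issue MUL r5<-Mul1  regs: r0:9,r1:Add3,r2:8,r3:18,r4:Add2,r5:Mul1
  c6: CDB Add2=5; issue MUL r3<-Mul2  regs: r0:9,r1:Add3,r2:8,r3:Mul2,r4:5,r5:Mul1
  c7: issue ADD r2<-Add1  regs: r0:9,r1:Add3,r2:Add1,r3:Mul2,r4:5,r5:Mul1
  c8: CDB Add3=14  regs: r0:9,r1:14,r2:Add1,r3:Mul2,r4:5,r5:Mul1
  c9: -  regs: r0:9,r1:14,r2:Add1,r3:Mul2,r4:5,r5:Mul1
  c10: CDB Mul1=45  regs: r0:9,r1:14,r2:Add1,r3:Mul2,r4:5,r5:45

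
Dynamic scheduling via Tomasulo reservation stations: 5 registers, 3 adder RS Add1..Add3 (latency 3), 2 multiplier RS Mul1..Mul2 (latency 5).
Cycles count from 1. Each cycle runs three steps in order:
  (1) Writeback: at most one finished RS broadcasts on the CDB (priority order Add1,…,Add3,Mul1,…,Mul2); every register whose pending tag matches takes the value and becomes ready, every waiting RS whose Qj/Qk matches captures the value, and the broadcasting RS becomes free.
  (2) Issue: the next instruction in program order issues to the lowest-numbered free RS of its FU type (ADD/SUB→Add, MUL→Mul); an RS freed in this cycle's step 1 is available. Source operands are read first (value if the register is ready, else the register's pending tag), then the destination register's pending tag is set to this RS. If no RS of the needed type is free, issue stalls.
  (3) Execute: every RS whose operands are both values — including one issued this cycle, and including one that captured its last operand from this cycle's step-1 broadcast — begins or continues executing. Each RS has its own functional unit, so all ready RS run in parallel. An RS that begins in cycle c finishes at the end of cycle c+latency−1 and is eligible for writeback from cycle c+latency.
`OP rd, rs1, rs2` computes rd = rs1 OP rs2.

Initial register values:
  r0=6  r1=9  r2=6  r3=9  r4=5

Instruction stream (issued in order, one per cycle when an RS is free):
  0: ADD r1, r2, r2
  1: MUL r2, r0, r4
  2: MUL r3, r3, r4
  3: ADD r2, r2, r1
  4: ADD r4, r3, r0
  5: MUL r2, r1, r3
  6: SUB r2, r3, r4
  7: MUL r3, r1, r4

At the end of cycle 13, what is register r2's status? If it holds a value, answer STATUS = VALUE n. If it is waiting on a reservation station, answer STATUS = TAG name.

STATUS = TAG Add3

  c1: issue ADD r1<-Add1  regs: r0:6,r1:Add1,r2:6,r3:9,r4:5
  c2: issue MUL r2<-Mul1  regs: r0:6,r1:Add1,r2:Mul1,r3:9,r4:5
  c3: issue MUL r3<-Mul2  regs: r0:6,r1:Add1,r2:Mul1,r3:Mul2,r4:5
  c4: CDB Add1=12; issue ADD r2<-Add1  regs: r0:6,r1:12,r2:Add1,r3:Mul2,r4:5
  c5: issue ADD r4<-Add2  regs: r0:6,r1:12,r2:Add1,r3:Mul2,r4:Add2
  c6: stall  regs: r0:6,r1:12,r2:Add1,r3:Mul2,r4:Add2
  c7: CDB Mul1=30; issue MUL r2<-Mul1  regs: r0:6,r1:12,r2:Mul1,r3:Mul2,r4:Add2
  c8: CDB Mul2=45; issue SUB r2<-Add3  regs: r0:6,r1:12,r2:Add3,r3:45,r4:Add2
  c9: issue MUL r3<-Mul2  regs: r0:6,r1:12,r2:Add3,r3:Mul2,r4:Add2
  c10: CDB Add1=42  regs: r0:6,r1:12,r2:Add3,r3:Mul2,r4:Add2
  c11: CDB Add2=51  regs: r0:6,r1:12,r2:Add3,r3:Mul2,r4:51
  c12: -  regs: r0:6,r1:12,r2:Add3,r3:Mul2,r4:51
  c13: CDB Mul1=540  regs: r0:6,r1:12,r2:Add3,r3:Mul2,r4:51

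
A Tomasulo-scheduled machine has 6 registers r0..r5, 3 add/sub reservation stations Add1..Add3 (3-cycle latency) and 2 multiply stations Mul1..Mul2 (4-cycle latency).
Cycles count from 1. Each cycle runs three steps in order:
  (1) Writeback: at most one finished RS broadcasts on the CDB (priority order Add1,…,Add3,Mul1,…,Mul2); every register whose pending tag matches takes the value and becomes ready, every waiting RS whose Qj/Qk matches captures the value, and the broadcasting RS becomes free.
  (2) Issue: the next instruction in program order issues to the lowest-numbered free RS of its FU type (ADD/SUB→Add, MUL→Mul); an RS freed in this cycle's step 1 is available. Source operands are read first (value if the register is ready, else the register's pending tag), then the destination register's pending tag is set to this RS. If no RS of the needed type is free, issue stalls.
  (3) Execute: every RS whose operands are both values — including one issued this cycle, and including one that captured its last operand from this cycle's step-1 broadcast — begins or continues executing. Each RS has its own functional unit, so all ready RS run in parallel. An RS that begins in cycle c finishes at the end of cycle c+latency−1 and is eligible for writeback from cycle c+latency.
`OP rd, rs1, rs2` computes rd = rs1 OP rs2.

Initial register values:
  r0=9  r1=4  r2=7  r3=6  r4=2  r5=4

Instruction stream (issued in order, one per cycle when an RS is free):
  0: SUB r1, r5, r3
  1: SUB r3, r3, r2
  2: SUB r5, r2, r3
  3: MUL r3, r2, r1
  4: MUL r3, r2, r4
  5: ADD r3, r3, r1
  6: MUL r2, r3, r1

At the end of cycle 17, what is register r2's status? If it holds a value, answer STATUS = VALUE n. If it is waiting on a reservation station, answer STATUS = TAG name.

STATUS = VALUE -24

cycle 1: issue SUB r1<-Add1 // r0:9,r1:Add1,r2:7,r3:6,r4:2,r5:4
cycle 2: issue SUB r3<-Add2 // r0:9,r1:Add1,r2:7,r3:Add2,r4:2,r5:4
cycle 3: issue SUB r5<-Add3 // r0:9,r1:Add1,r2:7,r3:Add2,r4:2,r5:Add3
cycle 4: CDB Add1=-2; issue MUL r3<-Mul1 // r0:9,r1:-2,r2:7,r3:Mul1,r4:2,r5:Add3
cycle 5: CDB Add2=-1; issue MUL r3<-Mul2 // r0:9,r1:-2,r2:7,r3:Mul2,r4:2,r5:Add3
cycle 6: issue ADD r3<-Add1 // r0:9,r1:-2,r2:7,r3:Add1,r4:2,r5:Add3
cycle 7: stall // r0:9,r1:-2,r2:7,r3:Add1,r4:2,r5:Add3
cycle 8: CDB Add3=8; stall // r0:9,r1:-2,r2:7,r3:Add1,r4:2,r5:8
cycle 9: CDB Mul1=-14; issue MUL r2<-Mul1 // r0:9,r1:-2,r2:Mul1,r3:Add1,r4:2,r5:8
cycle 10: CDB Mul2=14 // r0:9,r1:-2,r2:Mul1,r3:Add1,r4:2,r5:8
cycle 11: - // r0:9,r1:-2,r2:Mul1,r3:Add1,r4:2,r5:8
cycle 12: - // r0:9,r1:-2,r2:Mul1,r3:Add1,r4:2,r5:8
cycle 13: CDB Add1=12 // r0:9,r1:-2,r2:Mul1,r3:12,r4:2,r5:8
cycle 14: - // r0:9,r1:-2,r2:Mul1,r3:12,r4:2,r5:8
cycle 15: - // r0:9,r1:-2,r2:Mul1,r3:12,r4:2,r5:8
cycle 16: - // r0:9,r1:-2,r2:Mul1,r3:12,r4:2,r5:8
cycle 17: CDB Mul1=-24 // r0:9,r1:-2,r2:-24,r3:12,r4:2,r5:8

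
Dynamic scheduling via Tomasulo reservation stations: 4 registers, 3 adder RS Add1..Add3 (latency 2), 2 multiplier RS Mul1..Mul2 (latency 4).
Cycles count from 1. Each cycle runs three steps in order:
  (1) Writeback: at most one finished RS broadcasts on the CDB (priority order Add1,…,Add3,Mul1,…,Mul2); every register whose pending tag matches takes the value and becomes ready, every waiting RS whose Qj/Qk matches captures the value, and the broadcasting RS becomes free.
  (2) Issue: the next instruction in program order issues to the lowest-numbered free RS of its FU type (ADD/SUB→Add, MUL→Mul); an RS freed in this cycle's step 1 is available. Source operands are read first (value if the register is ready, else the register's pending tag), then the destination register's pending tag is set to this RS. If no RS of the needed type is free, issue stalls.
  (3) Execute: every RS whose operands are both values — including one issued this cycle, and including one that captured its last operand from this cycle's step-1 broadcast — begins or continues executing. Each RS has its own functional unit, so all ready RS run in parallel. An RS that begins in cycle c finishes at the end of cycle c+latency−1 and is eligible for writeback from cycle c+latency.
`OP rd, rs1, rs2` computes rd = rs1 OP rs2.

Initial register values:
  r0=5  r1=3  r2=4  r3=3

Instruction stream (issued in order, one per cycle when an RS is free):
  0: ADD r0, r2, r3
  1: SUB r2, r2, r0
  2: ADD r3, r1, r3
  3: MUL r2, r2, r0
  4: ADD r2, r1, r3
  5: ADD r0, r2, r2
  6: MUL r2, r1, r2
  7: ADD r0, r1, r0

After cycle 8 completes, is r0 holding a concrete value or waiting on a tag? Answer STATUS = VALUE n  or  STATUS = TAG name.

STATUS = TAG Add1

c1: issue ADD r0<-Add1 | r0:Add1,r1:3,r2:4,r3:3
c2: issue SUB r2<-Add2 | r0:Add1,r1:3,r2:Add2,r3:3
c3: CDB Add1=7; issue ADD r3<-Add1 | r0:7,r1:3,r2:Add2,r3:Add1
c4: issue MUL r2<-Mul1 | r0:7,r1:3,r2:Mul1,r3:Add1
c5: CDB Add1=6; issue ADD r2<-Add1 | r0:7,r1:3,r2:Add1,r3:6
c6: CDB Add2=-3; issue ADD r0<-Add2 | r0:Add2,r1:3,r2:Add1,r3:6
c7: CDB Add1=9; issue MUL r2<-Mul2 | r0:Add2,r1:3,r2:Mul2,r3:6
c8: issue ADD r0<-Add1 | r0:Add1,r1:3,r2:Mul2,r3:6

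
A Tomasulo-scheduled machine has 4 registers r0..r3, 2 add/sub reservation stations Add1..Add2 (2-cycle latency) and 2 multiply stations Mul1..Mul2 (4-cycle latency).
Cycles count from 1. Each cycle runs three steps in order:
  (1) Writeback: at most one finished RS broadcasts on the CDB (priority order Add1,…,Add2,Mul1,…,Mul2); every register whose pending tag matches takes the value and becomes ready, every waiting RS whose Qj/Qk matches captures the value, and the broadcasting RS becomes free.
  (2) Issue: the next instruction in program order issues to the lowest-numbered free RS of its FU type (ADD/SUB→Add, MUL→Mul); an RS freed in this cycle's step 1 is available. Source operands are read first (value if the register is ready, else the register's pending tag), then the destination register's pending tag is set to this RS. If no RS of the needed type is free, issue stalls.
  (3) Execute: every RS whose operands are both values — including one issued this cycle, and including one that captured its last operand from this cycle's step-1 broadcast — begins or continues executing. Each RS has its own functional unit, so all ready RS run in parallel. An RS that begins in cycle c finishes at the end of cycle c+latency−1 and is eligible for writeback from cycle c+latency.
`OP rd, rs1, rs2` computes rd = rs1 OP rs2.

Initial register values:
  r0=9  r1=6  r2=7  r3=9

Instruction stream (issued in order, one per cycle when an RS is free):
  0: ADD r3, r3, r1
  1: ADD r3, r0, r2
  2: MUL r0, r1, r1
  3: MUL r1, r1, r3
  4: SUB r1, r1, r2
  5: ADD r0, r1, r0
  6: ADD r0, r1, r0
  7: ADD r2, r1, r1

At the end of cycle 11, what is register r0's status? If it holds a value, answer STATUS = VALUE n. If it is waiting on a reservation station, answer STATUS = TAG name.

STATUS = TAG Add1

  c1: issue ADD r3<-Add1  regs: r0:9,r1:6,r2:7,r3:Add1
  c2: issue ADD r3<-Add2  regs: r0:9,r1:6,r2:7,r3:Add2
  c3: CDB Add1=15; issue MUL r0<-Mul1  regs: r0:Mul1,r1:6,r2:7,r3:Add2
  c4: CDB Add2=16; issue MUL r1<-Mul2  regs: r0:Mul1,r1:Mul2,r2:7,r3:16
  c5: issue SUB r1<-Add1  regs: r0:Mul1,r1:Add1,r2:7,r3:16
  c6: issue ADD r0<-Add2  regs: r0:Add2,r1:Add1,r2:7,r3:16
  c7: CDB Mul1=36; stall  regs: r0:Add2,r1:Add1,r2:7,r3:16
  c8: CDB Mul2=96; stall  regs: r0:Add2,r1:Add1,r2:7,r3:16
  c9: stall  regs: r0:Add2,r1:Add1,r2:7,r3:16
  c10: CDB Add1=89; issue ADD r0<-Add1  regs: r0:Add1,r1:89,r2:7,r3:16
  c11: stall  regs: r0:Add1,r1:89,r2:7,r3:16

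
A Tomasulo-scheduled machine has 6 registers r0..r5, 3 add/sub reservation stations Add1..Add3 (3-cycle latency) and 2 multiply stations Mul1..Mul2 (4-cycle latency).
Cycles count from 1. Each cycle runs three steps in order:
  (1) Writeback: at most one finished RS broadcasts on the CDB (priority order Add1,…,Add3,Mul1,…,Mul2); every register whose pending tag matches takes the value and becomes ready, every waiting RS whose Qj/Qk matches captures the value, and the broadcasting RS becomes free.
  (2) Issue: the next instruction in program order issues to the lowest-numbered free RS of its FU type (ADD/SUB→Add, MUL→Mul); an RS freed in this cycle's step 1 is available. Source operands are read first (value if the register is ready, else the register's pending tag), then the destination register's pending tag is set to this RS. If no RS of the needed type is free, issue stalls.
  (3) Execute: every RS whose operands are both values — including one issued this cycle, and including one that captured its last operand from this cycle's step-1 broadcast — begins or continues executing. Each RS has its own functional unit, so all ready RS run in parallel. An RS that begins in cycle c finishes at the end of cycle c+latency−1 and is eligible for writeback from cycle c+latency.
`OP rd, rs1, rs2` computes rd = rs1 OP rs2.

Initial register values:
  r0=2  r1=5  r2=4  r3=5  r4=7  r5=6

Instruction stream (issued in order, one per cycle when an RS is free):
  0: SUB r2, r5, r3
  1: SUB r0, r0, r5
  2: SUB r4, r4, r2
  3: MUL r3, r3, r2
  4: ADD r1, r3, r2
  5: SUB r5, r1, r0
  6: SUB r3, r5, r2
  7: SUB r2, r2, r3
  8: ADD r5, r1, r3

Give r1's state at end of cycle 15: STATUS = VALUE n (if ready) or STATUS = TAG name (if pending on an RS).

STATUS = VALUE 6

c1: issue SUB r2<-Add1 | r0:2,r1:5,r2:Add1,r3:5,r4:7,r5:6
c2: issue SUB r0<-Add2 | r0:Add2,r1:5,r2:Add1,r3:5,r4:7,r5:6
c3: issue SUB r4<-Add3 | r0:Add2,r1:5,r2:Add1,r3:5,r4:Add3,r5:6
c4: CDB Add1=1; issue MUL r3<-Mul1 | r0:Add2,r1:5,r2:1,r3:Mul1,r4:Add3,r5:6
c5: CDB Add2=-4; issue ADD r1<-Add1 | r0:-4,r1:Add1,r2:1,r3:Mul1,r4:Add3,r5:6
c6: issue SUB r5<-Add2 | r0:-4,r1:Add1,r2:1,r3:Mul1,r4:Add3,r5:Add2
c7: CDB Add3=6; issue SUB r3<-Add3 | r0:-4,r1:Add1,r2:1,r3:Add3,r4:6,r5:Add2
c8: CDB Mul1=5; stall | r0:-4,r1:Add1,r2:1,r3:Add3,r4:6,r5:Add2
c9: stall | r0:-4,r1:Add1,r2:1,r3:Add3,r4:6,r5:Add2
c10: stall | r0:-4,r1:Add1,r2:1,r3:Add3,r4:6,r5:Add2
c11: CDB Add1=6; issue SUB r2<-Add1 | r0:-4,r1:6,r2:Add1,r3:Add3,r4:6,r5:Add2
c12: stall | r0:-4,r1:6,r2:Add1,r3:Add3,r4:6,r5:Add2
c13: stall | r0:-4,r1:6,r2:Add1,r3:Add3,r4:6,r5:Add2
c14: CDB Add2=10; issue ADD r5<-Add2 | r0:-4,r1:6,r2:Add1,r3:Add3,r4:6,r5:Add2
c15: - | r0:-4,r1:6,r2:Add1,r3:Add3,r4:6,r5:Add2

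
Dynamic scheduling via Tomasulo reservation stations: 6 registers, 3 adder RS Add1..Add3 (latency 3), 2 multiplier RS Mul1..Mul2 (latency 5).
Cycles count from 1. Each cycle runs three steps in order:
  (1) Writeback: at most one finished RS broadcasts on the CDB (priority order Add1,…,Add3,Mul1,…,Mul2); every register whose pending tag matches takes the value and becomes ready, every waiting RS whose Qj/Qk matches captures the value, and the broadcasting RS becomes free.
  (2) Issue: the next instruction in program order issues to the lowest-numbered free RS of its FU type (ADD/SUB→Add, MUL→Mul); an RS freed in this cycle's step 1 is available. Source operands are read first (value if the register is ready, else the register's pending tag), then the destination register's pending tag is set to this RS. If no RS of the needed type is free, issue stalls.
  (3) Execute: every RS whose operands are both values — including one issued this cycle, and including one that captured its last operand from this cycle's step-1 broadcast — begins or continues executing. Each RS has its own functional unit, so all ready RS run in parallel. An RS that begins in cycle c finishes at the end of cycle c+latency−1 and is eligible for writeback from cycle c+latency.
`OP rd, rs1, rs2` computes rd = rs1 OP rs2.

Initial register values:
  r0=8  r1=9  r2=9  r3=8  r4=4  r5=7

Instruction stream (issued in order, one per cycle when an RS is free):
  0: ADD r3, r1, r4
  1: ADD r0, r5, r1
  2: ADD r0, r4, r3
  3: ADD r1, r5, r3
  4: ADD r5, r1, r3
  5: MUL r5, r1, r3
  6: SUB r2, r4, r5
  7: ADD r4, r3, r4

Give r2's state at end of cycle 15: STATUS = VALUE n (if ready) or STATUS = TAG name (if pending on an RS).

c1: issue ADD r3<-Add1 | r0:8,r1:9,r2:9,r3:Add1,r4:4,r5:7
c2: issue ADD r0<-Add2 | r0:Add2,r1:9,r2:9,r3:Add1,r4:4,r5:7
c3: issue ADD r0<-Add3 | r0:Add3,r1:9,r2:9,r3:Add1,r4:4,r5:7
c4: CDB Add1=13; issue ADD r1<-Add1 | r0:Add3,r1:Add1,r2:9,r3:13,r4:4,r5:7
c5: CDB Add2=16; issue ADD r5<-Add2 | r0:Add3,r1:Add1,r2:9,r3:13,r4:4,r5:Add2
c6: issue MUL r5<-Mul1 | r0:Add3,r1:Add1,r2:9,r3:13,r4:4,r5:Mul1
c7: CDB Add1=20; issue SUB r2<-Add1 | r0:Add3,r1:20,r2:Add1,r3:13,r4:4,r5:Mul1
c8: CDB Add3=17; issue ADD r4<-Add3 | r0:17,r1:20,r2:Add1,r3:13,r4:Add3,r5:Mul1
c9: - | r0:17,r1:20,r2:Add1,r3:13,r4:Add3,r5:Mul1
c10: CDB Add2=33 | r0:17,r1:20,r2:Add1,r3:13,r4:Add3,r5:Mul1
c11: CDB Add3=17 | r0:17,r1:20,r2:Add1,r3:13,r4:17,r5:Mul1
c12: CDB Mul1=260 | r0:17,r1:20,r2:Add1,r3:13,r4:17,r5:260
c13: - | r0:17,r1:20,r2:Add1,r3:13,r4:17,r5:260
c14: - | r0:17,r1:20,r2:Add1,r3:13,r4:17,r5:260
c15: CDB Add1=-256 | r0:17,r1:20,r2:-256,r3:13,r4:17,r5:260

STATUS = VALUE -256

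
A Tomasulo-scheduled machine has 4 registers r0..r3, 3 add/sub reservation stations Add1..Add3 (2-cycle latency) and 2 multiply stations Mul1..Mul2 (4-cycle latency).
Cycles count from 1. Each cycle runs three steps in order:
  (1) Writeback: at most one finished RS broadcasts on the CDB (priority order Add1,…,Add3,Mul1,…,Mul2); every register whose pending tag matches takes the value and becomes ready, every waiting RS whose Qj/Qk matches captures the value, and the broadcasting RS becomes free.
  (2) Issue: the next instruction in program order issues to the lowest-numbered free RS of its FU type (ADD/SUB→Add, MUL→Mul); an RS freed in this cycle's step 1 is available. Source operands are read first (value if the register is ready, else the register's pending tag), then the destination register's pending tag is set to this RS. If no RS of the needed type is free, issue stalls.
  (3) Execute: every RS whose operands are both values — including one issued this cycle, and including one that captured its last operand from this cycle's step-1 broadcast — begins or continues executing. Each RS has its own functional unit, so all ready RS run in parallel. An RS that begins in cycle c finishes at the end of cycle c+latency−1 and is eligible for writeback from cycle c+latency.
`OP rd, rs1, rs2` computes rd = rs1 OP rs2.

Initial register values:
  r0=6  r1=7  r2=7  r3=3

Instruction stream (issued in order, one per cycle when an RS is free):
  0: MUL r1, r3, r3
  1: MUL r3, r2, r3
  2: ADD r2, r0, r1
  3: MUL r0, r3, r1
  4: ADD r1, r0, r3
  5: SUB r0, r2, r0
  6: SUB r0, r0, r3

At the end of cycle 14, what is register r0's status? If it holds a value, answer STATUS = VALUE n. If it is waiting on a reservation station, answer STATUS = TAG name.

STATUS = VALUE -195

c1: issue MUL r1<-Mul1 | r0:6,r1:Mul1,r2:7,r3:3
c2: issue MUL r3<-Mul2 | r0:6,r1:Mul1,r2:7,r3:Mul2
c3: issue ADD r2<-Add1 | r0:6,r1:Mul1,r2:Add1,r3:Mul2
c4: stall | r0:6,r1:Mul1,r2:Add1,r3:Mul2
c5: CDB Mul1=9; issue MUL r0<-Mul1 | r0:Mul1,r1:9,r2:Add1,r3:Mul2
c6: CDB Mul2=21; issue ADD r1<-Add2 | r0:Mul1,r1:Add2,r2:Add1,r3:21
c7: CDB Add1=15; issue SUB r0<-Add1 | r0:Add1,r1:Add2,r2:15,r3:21
c8: issue SUB r0<-Add3 | r0:Add3,r1:Add2,r2:15,r3:21
c9: - | r0:Add3,r1:Add2,r2:15,r3:21
c10: CDB Mul1=189 | r0:Add3,r1:Add2,r2:15,r3:21
c11: - | r0:Add3,r1:Add2,r2:15,r3:21
c12: CDB Add1=-174 | r0:Add3,r1:Add2,r2:15,r3:21
c13: CDB Add2=210 | r0:Add3,r1:210,r2:15,r3:21
c14: CDB Add3=-195 | r0:-195,r1:210,r2:15,r3:21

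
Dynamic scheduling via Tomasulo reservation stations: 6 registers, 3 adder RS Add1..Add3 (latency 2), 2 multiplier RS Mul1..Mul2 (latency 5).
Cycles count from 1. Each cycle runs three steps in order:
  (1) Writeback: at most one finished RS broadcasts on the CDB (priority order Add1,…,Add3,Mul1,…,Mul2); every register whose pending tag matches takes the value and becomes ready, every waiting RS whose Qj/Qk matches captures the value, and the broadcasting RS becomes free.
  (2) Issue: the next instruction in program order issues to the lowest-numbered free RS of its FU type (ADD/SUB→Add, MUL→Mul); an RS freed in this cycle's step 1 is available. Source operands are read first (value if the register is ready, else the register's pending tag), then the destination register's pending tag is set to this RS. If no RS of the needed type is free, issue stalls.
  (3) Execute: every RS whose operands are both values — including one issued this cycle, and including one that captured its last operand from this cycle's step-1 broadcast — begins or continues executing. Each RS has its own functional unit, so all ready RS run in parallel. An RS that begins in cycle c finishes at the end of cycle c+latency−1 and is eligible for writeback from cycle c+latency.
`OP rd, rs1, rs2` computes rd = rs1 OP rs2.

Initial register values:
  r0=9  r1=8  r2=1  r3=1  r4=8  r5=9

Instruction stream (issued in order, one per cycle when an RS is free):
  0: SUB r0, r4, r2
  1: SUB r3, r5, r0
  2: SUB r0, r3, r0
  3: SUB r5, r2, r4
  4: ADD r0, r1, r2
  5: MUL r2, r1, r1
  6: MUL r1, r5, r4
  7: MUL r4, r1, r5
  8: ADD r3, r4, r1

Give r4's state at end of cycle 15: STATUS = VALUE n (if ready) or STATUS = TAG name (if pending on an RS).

STATUS = TAG Mul1

  c1: issue SUB r0<-Add1  regs: r0:Add1,r1:8,r2:1,r3:1,r4:8,r5:9
  c2: issue SUB r3<-Add2  regs: r0:Add1,r1:8,r2:1,r3:Add2,r4:8,r5:9
  c3: CDB Add1=7; issue SUB r0<-Add1  regs: r0:Add1,r1:8,r2:1,r3:Add2,r4:8,r5:9
  c4: issue SUB r5<-Add3  regs: r0:Add1,r1:8,r2:1,r3:Add2,r4:8,r5:Add3
  c5: CDB Add2=2; issue ADD r0<-Add2  regs: r0:Add2,r1:8,r2:1,r3:2,r4:8,r5:Add3
  c6: CDB Add3=-7; issue MUL r2<-Mul1  regs: r0:Add2,r1:8,r2:Mul1,r3:2,r4:8,r5:-7
  c7: CDB Add1=-5; issue MUL r1<-Mul2  regs: r0:Add2,r1:Mul2,r2:Mul1,r3:2,r4:8,r5:-7
  c8: CDB Add2=9; stall  regs: r0:9,r1:Mul2,r2:Mul1,r3:2,r4:8,r5:-7
  c9: stall  regs: r0:9,r1:Mul2,r2:Mul1,r3:2,r4:8,r5:-7
  c10: stall  regs: r0:9,r1:Mul2,r2:Mul1,r3:2,r4:8,r5:-7
  c11: CDB Mul1=64; issue MUL r4<-Mul1  regs: r0:9,r1:Mul2,r2:64,r3:2,r4:Mul1,r5:-7
  c12: CDB Mul2=-56; issue ADD r3<-Add1  regs: r0:9,r1:-56,r2:64,r3:Add1,r4:Mul1,r5:-7
  c13: -  regs: r0:9,r1:-56,r2:64,r3:Add1,r4:Mul1,r5:-7
  c14: -  regs: r0:9,r1:-56,r2:64,r3:Add1,r4:Mul1,r5:-7
  c15: -  regs: r0:9,r1:-56,r2:64,r3:Add1,r4:Mul1,r5:-7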